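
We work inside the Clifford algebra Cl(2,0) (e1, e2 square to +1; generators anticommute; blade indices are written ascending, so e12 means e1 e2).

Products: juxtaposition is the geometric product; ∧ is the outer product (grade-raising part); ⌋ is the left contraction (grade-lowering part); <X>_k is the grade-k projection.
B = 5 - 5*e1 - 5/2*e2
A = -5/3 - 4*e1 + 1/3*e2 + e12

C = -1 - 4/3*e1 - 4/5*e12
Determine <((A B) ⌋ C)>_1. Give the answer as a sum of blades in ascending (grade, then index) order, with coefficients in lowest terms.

step 1: 65/6 - 85/6*e1 + 65/6*e2 + 50/3*e12
step 2: 385/18 - 52/9*e1 + 34/3*e2 - 26/3*e12
step 3: -52/9*e1 + 34/3*e2
Answer: -52/9*e1 + 34/3*e2


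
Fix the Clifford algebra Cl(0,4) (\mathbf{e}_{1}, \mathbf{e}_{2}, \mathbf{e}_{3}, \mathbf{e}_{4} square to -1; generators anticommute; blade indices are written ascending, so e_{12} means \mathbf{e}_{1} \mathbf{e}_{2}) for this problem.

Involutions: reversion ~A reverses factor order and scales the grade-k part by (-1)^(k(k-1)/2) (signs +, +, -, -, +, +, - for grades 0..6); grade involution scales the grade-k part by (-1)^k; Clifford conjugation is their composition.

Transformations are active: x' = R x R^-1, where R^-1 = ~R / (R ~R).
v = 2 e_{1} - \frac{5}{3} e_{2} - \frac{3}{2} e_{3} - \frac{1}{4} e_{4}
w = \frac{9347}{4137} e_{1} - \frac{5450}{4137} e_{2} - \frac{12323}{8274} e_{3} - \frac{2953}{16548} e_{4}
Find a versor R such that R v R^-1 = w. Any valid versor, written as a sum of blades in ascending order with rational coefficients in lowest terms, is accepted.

Take R = v + w = \frac{17621}{4137} e_{1} - \frac{4115}{1379} e_{2} - \frac{12367}{4137} e_{3} - \frac{3545}{8274} e_{4}. Because q(v) = q(w) = -\frac{1309}{144}, conjugation by R sends v exactly to w.
Answer: \frac{17621}{4137} e_{1} - \frac{4115}{1379} e_{2} - \frac{12367}{4137} e_{3} - \frac{3545}{8274} e_{4}


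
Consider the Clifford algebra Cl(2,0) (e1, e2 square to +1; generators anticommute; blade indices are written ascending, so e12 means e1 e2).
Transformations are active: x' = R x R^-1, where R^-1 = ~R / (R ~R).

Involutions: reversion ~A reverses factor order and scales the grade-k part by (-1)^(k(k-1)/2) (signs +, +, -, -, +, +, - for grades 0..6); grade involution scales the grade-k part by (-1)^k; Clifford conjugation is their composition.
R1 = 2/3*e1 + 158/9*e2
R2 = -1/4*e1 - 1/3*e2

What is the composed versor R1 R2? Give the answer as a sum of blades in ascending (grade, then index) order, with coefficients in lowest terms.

Distribute over the terms of R1 (each basis-blade product reordered to ascending indices, repeated generators contracted through their squares):
(2/3*e1) R2 = -1/6 - 2/9*e12
(158/9*e2) R2 = -158/27 + 79/18*e12
Summing the partial products and collecting blades:
Answer: -325/54 + 25/6*e12


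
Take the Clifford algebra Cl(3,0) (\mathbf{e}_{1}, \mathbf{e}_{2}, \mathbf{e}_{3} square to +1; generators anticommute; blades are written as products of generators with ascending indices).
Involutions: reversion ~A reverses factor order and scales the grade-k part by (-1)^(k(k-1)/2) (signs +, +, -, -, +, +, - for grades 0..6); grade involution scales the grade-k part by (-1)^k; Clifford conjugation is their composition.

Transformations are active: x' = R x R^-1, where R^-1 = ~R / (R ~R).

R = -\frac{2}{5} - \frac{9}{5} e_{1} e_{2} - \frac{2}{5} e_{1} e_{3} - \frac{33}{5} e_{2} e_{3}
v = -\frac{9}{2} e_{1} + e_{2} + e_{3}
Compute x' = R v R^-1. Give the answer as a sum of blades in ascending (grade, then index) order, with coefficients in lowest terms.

~R = -\frac{2}{5} + \frac{9}{5} e_{1} e_{2} + \frac{2}{5} e_{1} e_{3} + \frac{33}{5} e_{2} e_{3}, and R ~R = \frac{1178}{25}, so R^-1 = ~R / (\frac{1178}{25}).
R v = -\frac{2}{5} e_{1} - \frac{151}{10} e_{2} + \frac{22}{5} e_{3} + \frac{283}{10} e_{1} e_{2} e_{3}
Answer: -\frac{65}{19} e_{1} - \frac{5}{19} e_{2} - \frac{123}{38} e_{3}


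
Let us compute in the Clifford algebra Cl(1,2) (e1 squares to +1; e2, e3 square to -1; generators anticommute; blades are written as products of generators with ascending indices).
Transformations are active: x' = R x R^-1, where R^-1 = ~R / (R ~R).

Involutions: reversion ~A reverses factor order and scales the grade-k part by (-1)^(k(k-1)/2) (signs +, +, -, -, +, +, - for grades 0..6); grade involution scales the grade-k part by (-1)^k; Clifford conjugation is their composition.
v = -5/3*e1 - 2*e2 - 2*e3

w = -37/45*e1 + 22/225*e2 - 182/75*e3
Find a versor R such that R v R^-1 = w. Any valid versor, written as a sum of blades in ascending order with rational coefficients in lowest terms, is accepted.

Take R = v + w = -112/45*e1 - 428/225*e2 - 332/75*e3. Because q(v) = q(w) = -47/9, conjugation by R sends v exactly to w.
Answer: -112/45*e1 - 428/225*e2 - 332/75*e3


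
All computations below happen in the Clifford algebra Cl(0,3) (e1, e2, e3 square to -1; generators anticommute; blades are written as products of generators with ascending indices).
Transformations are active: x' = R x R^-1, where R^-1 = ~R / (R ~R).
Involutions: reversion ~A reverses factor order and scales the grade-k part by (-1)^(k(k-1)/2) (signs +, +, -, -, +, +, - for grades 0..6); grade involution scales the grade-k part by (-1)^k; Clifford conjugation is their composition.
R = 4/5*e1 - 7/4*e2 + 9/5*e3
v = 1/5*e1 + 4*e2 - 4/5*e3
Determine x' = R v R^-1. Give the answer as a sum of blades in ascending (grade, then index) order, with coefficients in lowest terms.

~R = 4/5*e1 - 7/4*e2 + 9/5*e3, and R ~R = -2777/400, so R^-1 = ~R / (-2777/400).
R v = 207/25 + 71/20*e1 e2 - e1 e3 - 29/5*e2 e3
Answer: -29273/13885*e1 + 484/2777*e2 - 48508/13885*e3


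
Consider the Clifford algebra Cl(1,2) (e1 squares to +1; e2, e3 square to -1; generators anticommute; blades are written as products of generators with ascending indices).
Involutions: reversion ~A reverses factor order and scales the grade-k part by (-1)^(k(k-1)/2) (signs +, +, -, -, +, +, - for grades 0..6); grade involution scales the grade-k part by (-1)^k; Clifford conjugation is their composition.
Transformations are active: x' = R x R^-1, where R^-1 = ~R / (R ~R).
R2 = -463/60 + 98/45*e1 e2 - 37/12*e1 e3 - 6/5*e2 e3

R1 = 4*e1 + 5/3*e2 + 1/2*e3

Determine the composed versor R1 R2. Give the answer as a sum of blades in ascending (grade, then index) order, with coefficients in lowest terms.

Distribute over the terms of R1 (each basis-blade product reordered to ascending indices, repeated generators contracted through their squares):
(4*e1) R2 = -463/15*e1 + 392/45*e2 - 37/3*e3 - 24/5*e1 e2 e3
(5/3*e2) R2 = 98/27*e1 - 463/36*e2 + 2*e3 + 185/36*e1 e2 e3
(1/2*e3) R2 = -37/24*e1 - 3/5*e2 - 463/120*e3 + 49/45*e1 e2 e3
Summing the partial products and collecting blades:
Answer: -31081/1080*e1 - 19/4*e2 - 1703/120*e3 + 257/180*e1 e2 e3


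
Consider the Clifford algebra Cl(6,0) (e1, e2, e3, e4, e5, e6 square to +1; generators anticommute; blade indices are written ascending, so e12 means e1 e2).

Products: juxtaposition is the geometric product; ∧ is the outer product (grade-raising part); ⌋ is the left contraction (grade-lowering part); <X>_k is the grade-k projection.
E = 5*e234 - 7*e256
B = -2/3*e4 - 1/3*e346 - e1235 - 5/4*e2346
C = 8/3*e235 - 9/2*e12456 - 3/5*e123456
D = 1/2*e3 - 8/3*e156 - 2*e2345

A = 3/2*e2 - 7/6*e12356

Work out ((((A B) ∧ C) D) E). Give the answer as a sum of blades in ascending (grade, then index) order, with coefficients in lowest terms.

step 1: 7/6*e6 - e24 + 3/2*e135 - 35/24*e145 - 15/8*e346 + 7/18*e1245 - 1/2*e2346 + 7/9*e123456
step 2: -28/9*e2356
step 3: 56/9*e46 - 224/27*e123 - 14/9*e256
step 4: -98/9 + 1120/27*e14 - 280/9*e236 + 392/9*e245 - 1568/27*e1356 - 70/9*e3456
Answer: -98/9 + 1120/27*e14 - 280/9*e236 + 392/9*e245 - 1568/27*e1356 - 70/9*e3456


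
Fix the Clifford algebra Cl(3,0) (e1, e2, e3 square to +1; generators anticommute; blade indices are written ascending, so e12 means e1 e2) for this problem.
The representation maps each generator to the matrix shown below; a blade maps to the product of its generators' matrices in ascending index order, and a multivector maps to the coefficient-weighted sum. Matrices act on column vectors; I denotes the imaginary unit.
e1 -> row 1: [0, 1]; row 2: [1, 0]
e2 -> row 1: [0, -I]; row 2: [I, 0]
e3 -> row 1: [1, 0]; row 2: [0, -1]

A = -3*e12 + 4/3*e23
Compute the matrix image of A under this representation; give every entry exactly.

Bivector images (products of the table entries): rho(e12) = rho(e1)rho(e2) = row 1: [I, 0]; row 2: [0, -I]; rho(e23) = rho(e2)rho(e3) = row 1: [0, I]; row 2: [I, 0].
M = (-3)*rho(e12) + (4/3)*rho(e23), summed entrywise:
Answer: row 1: [-3*I, 4*I/3]; row 2: [4*I/3, 3*I]


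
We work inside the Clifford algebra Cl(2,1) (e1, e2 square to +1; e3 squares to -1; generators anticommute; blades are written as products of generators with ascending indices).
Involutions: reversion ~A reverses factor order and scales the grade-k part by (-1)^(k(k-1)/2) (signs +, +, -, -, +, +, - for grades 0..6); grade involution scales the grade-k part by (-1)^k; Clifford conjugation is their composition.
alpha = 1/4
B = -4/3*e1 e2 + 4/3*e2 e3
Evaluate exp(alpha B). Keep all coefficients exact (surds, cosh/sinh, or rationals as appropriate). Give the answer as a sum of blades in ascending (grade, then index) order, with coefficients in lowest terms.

B^2 term by term: the squares give (-4/3)^2*(e1 e2)^2 + (4/3)^2*(e2 e3)^2 = 16/9*(-1) + 16/9*(+1) = 0 (each basis 2-blade squares to minus the product of its generators' squares); cross terms between blades sharing an index anticommute and cancel. So B^2 = 0.
B^2 = 0, and the exponential is exactly linear here: exp(alpha B) = 1 + alpha B (parabolic case).
Answer: 1 - 1/3*e1 e2 + 1/3*e2 e3


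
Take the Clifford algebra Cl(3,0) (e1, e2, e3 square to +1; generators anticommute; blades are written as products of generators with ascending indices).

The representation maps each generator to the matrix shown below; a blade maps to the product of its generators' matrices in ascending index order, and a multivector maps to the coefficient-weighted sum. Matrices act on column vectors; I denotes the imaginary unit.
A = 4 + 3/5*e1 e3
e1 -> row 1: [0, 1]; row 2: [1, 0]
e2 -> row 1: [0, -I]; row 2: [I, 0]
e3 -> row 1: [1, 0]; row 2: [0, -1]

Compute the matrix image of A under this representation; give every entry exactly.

Bivector images (products of the table entries): rho(e1 e3) = rho(e1)rho(e3) = row 1: [0, -1]; row 2: [1, 0].
M = (4)*1 + (3/5)*rho(e1 e3), summed entrywise (1 is the identity matrix):
Answer: row 1: [4, -3/5]; row 2: [3/5, 4]


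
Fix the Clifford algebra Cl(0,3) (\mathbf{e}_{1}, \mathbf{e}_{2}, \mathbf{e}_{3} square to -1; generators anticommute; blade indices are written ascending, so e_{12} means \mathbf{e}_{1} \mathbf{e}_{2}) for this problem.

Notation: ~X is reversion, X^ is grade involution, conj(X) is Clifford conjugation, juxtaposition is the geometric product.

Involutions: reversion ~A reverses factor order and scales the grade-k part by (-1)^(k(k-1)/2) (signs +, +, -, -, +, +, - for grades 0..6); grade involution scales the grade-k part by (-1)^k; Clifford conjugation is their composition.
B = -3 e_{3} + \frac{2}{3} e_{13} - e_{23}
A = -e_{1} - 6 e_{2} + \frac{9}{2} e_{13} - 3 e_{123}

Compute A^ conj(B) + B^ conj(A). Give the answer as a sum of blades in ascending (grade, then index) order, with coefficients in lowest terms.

first term: 3 - \frac{33}{2} e_{1} - 2 e_{2} - \frac{16}{3} e_{3} - \frac{9}{2} e_{12} + 3 e_{13} + 18 e_{23} + 5 e_{123}
second term: 3 - \frac{33}{2} e_{1} - 2 e_{2} - \frac{16}{3} e_{3} + \frac{9}{2} e_{12} - 3 e_{13} - 18 e_{23} - 5 e_{123}
Answer: 6 - 33 e_{1} - 4 e_{2} - \frac{32}{3} e_{3}


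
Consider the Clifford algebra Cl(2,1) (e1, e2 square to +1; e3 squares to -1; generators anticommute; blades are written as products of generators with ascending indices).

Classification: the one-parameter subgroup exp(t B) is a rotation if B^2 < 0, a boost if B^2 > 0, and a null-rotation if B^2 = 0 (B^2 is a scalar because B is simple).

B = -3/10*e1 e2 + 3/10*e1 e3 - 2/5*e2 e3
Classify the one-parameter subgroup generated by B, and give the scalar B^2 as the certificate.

B^2 term by term: the squares give (-3/10)^2*(e1 e2)^2 + (3/10)^2*(e1 e3)^2 + (-2/5)^2*(e2 e3)^2 = 9/100*(-1) + 9/100*(+1) + 4/25*(+1) = 4/25 (each basis 2-blade squares to minus the product of its generators' squares); cross terms between blades sharing an index anticommute and cancel. So B^2 = 4/25.
Answer: boost, certificate B^2 = 4/25. Note: conjugating B changes its blade decomposition but never the scalar B^2 = 4/25, whose sign settles the classification.


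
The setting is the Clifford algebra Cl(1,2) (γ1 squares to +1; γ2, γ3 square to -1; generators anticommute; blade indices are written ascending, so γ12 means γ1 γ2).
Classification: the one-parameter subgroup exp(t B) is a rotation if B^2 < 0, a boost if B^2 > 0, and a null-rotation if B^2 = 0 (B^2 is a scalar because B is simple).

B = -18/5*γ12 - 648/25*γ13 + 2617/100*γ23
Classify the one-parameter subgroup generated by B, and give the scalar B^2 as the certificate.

B^2 term by term: the squares give (-18/5)^2*(γ12)^2 + (-648/25)^2*(γ13)^2 + (2617/100)^2*(γ23)^2 = 324/25*(+1) + 419904/625*(+1) + 6848689/10000*(-1) = -1/16 (each basis 2-blade squares to minus the product of its generators' squares); cross terms between blades sharing an index anticommute and cancel. So B^2 = -1/16.
Answer: rotation, certificate B^2 = -1/16. Certificate logic: -1/16 is a conjugation-invariant scalar, so its sign fixes rotation versus boost versus null-rotation outright.


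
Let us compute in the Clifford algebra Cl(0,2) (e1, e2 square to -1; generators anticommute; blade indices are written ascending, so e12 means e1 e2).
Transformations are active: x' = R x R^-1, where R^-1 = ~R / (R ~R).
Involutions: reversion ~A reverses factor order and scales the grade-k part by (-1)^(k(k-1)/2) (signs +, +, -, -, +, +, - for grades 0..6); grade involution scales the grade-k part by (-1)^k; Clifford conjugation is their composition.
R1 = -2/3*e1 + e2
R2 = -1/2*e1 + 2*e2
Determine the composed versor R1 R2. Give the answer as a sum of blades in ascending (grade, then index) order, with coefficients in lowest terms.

Distribute over the terms of R1 (each basis-blade product reordered to ascending indices, repeated generators contracted through their squares):
(-2/3*e1) R2 = -1/3 - 4/3*e12
(e2) R2 = -2 + 1/2*e12
Summing the partial products and collecting blades:
Answer: -7/3 - 5/6*e12


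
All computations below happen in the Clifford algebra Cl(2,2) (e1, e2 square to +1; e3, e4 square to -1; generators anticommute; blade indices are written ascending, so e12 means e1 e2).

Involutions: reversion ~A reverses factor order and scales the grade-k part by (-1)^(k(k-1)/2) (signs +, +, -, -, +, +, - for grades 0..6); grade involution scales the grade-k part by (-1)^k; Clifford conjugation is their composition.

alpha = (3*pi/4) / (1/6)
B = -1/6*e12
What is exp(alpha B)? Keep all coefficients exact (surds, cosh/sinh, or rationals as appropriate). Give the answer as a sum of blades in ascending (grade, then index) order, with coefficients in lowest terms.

B^2 = (-1/6)^2*(e12)^2 = 1/36*(-1) = -1/36 (a basis 2-blade squares to minus the product of its generators' squares).
B^2 = -1/36 — since the square is negative, the closed form is circular: l = 1/6, alpha*l = 3*pi/4, so exp(alpha B) = cos(3*pi/4) + (sin(3*pi/4)/(1/6))*B = -sqrt(2)/2 + (3*sqrt(2))*B.
Answer: -sqrt(2)/2 - sqrt(2)/2*e12


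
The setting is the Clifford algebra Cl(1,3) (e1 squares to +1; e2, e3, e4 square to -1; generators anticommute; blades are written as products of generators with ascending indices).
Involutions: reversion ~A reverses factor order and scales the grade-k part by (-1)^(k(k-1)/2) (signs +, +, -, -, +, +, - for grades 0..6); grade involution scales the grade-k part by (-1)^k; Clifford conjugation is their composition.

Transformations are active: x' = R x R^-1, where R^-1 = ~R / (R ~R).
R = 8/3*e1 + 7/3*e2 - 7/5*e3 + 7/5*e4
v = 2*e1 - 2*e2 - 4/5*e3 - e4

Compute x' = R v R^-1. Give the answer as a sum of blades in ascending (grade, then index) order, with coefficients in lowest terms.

~R = 8/3*e1 + 7/3*e2 - 7/5*e3 + 7/5*e4, and R ~R = -169/75, so R^-1 = ~R / (-169/75).
R v = 257/25 - 10*e1 e2 + 2/3*e1 e3 - 82/15*e1 e4 - 14/3*e2 e3 + 7/15*e2 e4 + 63/25*e3 e4
Answer: -4450/169*e1 - 3260/169*e2 + 2294/169*e3 - 9949/845*e4


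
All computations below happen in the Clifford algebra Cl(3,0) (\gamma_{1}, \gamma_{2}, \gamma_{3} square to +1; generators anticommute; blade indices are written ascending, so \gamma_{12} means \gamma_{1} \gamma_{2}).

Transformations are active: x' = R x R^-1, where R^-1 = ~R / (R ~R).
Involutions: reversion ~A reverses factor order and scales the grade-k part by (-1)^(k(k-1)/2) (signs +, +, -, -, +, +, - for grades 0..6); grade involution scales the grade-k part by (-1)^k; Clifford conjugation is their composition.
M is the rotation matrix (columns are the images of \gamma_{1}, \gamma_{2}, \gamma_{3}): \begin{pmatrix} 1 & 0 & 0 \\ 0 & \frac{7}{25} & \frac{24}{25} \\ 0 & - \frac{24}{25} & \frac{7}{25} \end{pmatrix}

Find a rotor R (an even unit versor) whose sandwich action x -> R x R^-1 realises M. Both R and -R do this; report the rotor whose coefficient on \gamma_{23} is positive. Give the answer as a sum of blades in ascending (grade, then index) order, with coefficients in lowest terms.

Method: write R = a + b12*\gamma_{12} + b13*\gamma_{13} + b23*\gamma_{23} with a^2 + b12^2 + b13^2 + b23^2 = 1 (so R^-1 = ~R). Expanding the columns R e_j ~R gives tr M = 4a^2 - 1 and, from the antisymmetric part, M21 - M12 = -4a*b12, M13 - M31 = 4a*b13, M32 - M23 = -4a*b23.
Here tr M = \frac{39}{25}, so a^2 = (1 + tr M)/4 = \frac{16}{25} and a = ±\frac{4}{5}. Taking a = \frac{4}{5}: M21 - M12 = 0, M13 - M31 = 0, M32 - M23 = -\frac{48}{25}, giving b12 = 0, b13 = 0, b23 = \frac{3}{5}, i.e. R = \frac{4}{5} + \frac{3}{5} \gamma_{23}.
Its \gamma_{23} coefficient is already positive.
Answer: \frac{4}{5} + \frac{3}{5} \gamma_{23}. Note: both R and -R realise this M (trace \frac{39}{25}); the covering map identifies them, and the \gamma_{23}-coefficient sign is the tie-breaker.


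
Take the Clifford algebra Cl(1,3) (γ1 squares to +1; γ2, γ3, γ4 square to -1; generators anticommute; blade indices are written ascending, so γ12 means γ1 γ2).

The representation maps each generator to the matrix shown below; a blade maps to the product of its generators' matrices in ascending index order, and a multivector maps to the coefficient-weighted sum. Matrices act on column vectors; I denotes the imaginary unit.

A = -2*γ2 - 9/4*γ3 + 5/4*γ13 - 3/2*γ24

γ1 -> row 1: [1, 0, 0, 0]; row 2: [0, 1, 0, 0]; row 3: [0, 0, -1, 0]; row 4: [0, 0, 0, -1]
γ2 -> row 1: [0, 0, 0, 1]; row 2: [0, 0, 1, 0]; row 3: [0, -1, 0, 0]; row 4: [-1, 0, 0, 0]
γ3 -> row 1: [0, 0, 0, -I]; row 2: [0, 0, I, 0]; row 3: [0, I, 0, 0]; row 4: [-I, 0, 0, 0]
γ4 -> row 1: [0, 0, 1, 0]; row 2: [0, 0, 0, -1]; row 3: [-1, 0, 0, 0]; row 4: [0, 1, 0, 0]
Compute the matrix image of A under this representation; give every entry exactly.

Bivector images (products of the table entries): rho(γ13) = rho(γ1)rho(γ3) = row 1: [0, 0, 0, -I]; row 2: [0, 0, I, 0]; row 3: [0, -I, 0, 0]; row 4: [I, 0, 0, 0]; rho(γ24) = rho(γ2)rho(γ4) = row 1: [0, 1, 0, 0]; row 2: [-1, 0, 0, 0]; row 3: [0, 0, 0, 1]; row 4: [0, 0, -1, 0].
M = (-2)*rho(γ2) + (-9/4)*rho(γ3) + (5/4)*rho(γ13) + (-3/2)*rho(γ24), summed entrywise:
Answer: row 1: [0, -3/2, 0, -2 + I]; row 2: [3/2, 0, -2 - I, 0]; row 3: [0, 2 - 7*I/2, 0, -3/2]; row 4: [2 + 7*I/2, 0, 3/2, 0]


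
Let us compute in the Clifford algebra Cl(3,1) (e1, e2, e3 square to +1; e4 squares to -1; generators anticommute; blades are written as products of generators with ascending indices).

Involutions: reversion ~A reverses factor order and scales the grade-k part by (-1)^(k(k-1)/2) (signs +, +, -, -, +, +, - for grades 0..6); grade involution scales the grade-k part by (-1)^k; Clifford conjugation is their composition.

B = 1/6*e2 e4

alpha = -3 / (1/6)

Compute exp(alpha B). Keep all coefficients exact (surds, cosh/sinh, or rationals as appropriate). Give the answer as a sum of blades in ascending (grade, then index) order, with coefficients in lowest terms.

B^2 = (1/6)^2*(e2 e4)^2 = 1/36*(+1) = 1/36 (a basis 2-blade squares to minus the product of its generators' squares).
B^2 = 1/36 — the positive square puts this in the hyperbolic regime; l = 1/6, alpha*l = -3, so exp(alpha B) = cosh(-3) + (sinh(-3)/(1/6))*B = cosh(3) + (-6*sinh(3))*B.
Answer: cosh(3) - sinh(3)*e2 e4


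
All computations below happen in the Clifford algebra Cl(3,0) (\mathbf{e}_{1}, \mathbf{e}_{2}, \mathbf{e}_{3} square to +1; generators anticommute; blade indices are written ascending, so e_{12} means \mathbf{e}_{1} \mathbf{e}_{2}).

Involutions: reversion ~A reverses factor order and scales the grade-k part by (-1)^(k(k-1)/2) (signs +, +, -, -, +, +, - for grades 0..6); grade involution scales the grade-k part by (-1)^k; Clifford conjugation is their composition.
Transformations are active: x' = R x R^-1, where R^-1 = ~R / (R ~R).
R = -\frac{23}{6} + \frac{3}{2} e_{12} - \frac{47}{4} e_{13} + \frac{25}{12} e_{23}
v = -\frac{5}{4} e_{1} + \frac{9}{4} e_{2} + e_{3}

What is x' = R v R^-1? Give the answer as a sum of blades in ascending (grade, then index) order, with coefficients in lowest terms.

~R = -\frac{23}{6} - \frac{3}{2} e_{12} + \frac{47}{4} e_{13} - \frac{25}{12} e_{23}, and R ~R = \frac{11473}{72}, so R^-1 = ~R / (\frac{11473}{72}).
R v = -\frac{43}{12} e_{1} - \frac{14}{3} e_{2} - \frac{557}{24} e_{3} + \frac{76}{3} e_{123}
Answer: \frac{95677}{45892} e_{1} + \frac{78503}{45892} e_{2} + \frac{6810}{11473} e_{3}


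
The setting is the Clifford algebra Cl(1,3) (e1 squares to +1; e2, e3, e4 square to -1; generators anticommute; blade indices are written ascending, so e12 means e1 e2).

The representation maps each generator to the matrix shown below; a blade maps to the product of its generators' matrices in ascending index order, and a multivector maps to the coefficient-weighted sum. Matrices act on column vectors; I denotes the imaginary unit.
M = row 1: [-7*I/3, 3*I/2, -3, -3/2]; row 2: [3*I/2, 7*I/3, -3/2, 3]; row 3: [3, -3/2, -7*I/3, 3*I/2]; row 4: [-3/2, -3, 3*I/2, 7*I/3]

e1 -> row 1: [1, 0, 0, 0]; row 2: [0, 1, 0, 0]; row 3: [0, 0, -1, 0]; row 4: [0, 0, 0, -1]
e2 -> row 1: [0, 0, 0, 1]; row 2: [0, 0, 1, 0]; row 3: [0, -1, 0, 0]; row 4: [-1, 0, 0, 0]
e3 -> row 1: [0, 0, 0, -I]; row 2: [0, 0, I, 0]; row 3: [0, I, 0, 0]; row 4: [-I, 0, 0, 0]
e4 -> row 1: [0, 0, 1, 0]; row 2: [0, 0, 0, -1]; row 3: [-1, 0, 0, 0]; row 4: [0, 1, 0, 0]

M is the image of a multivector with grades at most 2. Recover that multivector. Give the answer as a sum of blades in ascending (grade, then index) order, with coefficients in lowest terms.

Method: the blade images are trace-orthogonal — tr(rho(e_A) rho(e_B)^-1) = 4 if A = B and 0 otherwise — and rho(e_A)^-1 = (e_A)^2 * rho(e_A) with (e_A)^2 = +1 or -1, so the coefficient of e_A in the preimage is (e_A)^2 * tr(M rho(e_A))/4.
Nonzero projections over blades of grade <= 2: e4: (e4)^2 = -1, tr(M rho(e4)) = 12, coefficient -3; e12: (e12)^2 = +1, tr(M rho(e12)) = -6, coefficient -3/2; e23: (e23)^2 = -1, tr(M rho(e23)) = -28/3, coefficient 7/3; e34: (e34)^2 = -1, tr(M rho(e34)) = 6, coefficient -3/2. Every other blade of grade <= 2 projects to 0.
Answer: -3*e4 - 3/2*e12 + 7/3*e23 - 3/2*e34


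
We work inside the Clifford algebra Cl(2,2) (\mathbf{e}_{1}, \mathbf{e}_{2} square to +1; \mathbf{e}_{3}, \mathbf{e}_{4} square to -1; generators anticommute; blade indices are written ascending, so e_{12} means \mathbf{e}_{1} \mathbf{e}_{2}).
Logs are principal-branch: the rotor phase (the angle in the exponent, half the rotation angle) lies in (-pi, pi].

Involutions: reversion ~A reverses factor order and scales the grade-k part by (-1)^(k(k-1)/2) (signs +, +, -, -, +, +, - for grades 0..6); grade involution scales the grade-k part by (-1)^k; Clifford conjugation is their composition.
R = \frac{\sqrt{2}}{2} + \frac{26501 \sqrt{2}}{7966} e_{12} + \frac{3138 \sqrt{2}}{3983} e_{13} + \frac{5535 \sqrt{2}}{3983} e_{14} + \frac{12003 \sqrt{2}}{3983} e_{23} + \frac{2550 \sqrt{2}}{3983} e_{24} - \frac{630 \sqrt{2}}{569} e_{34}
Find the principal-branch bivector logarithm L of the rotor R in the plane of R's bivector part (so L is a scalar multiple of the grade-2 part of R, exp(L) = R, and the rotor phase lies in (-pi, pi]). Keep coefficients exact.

The scalar part of R is \frac{\sqrt{2}}{2}, which pins the rotor phase on the principal branch; dividing the bivector part by the sine of that phase recovers the unit plane, and L is the phase times that plane.
Concretely: cos(phase) = \frac{\sqrt{2}}{2} gives phase = ±\frac{\pi}{4}, and since phase/sin(phase) is even the sign is immaterial: L = (phase/sin(phase)) * <R>_2 = (\frac{\sqrt{2} \pi}{4}) * <R>_2.
Answer: \frac{26501 \pi}{15932} e_{12} + \frac{1569 \pi}{3983} e_{13} + \frac{5535 \pi}{7966} e_{14} + \frac{12003 \pi}{7966} e_{23} + \frac{1275 \pi}{3983} e_{24} - \frac{315 \pi}{569} e_{34}


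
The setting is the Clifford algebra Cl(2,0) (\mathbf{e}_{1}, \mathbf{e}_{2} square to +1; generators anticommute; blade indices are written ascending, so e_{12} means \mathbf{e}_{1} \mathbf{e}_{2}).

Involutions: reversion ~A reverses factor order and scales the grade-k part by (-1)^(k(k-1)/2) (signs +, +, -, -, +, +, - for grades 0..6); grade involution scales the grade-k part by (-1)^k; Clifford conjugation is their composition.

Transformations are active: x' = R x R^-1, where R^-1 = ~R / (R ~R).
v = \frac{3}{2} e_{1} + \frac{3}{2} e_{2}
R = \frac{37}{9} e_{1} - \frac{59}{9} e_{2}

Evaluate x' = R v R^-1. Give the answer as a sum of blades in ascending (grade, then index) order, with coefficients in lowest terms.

~R = \frac{37}{9} e_{1} - \frac{59}{9} e_{2}, and R ~R = \frac{4850}{81}, so R^-1 = ~R / (\frac{4850}{81}).
R v = -\frac{11}{3} + 16 e_{12}
Answer: -\frac{9717}{4850} e_{1} - \frac{3381}{4850} e_{2}


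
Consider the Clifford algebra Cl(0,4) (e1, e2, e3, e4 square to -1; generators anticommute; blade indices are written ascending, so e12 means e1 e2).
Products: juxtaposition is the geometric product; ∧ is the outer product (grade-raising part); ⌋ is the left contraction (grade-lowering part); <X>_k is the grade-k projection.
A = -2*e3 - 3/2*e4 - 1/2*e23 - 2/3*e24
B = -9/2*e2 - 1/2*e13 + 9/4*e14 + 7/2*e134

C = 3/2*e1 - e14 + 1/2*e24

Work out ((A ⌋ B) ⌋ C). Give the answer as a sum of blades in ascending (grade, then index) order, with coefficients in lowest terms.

step 1: -19/8*e1 + 21/4*e13 - 7*e14
step 2: -55/16 - 19/8*e4
Answer: -55/16 - 19/8*e4


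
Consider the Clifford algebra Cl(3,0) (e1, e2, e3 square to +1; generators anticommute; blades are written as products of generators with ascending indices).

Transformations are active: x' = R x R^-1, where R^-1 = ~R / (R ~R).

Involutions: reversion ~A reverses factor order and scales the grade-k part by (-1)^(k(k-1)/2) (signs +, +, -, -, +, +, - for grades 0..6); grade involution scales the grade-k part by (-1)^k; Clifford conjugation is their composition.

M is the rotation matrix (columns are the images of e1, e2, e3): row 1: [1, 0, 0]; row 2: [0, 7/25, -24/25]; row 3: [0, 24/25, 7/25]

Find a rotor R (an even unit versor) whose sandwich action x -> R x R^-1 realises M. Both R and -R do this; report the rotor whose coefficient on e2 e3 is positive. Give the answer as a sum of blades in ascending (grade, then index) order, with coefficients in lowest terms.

Method: write R = a + b12*e1 e2 + b13*e1 e3 + b23*e2 e3 with a^2 + b12^2 + b13^2 + b23^2 = 1 (so R^-1 = ~R). Expanding the columns R e_j ~R gives tr M = 4a^2 - 1 and, from the antisymmetric part, M21 - M12 = -4a*b12, M13 - M31 = 4a*b13, M32 - M23 = -4a*b23.
Here tr M = 39/25, so a^2 = (1 + tr M)/4 = 16/25 and a = ±4/5. Taking a = 4/5: M21 - M12 = 0, M13 - M31 = 0, M32 - M23 = 48/25, giving b12 = 0, b13 = 0, b23 = -3/5, i.e. R = 4/5 - 3/5*e2 e3.
Its e2 e3 coefficient is negative, so report the other preimage -R.
Answer: -4/5 + 3/5*e2 e3. Why the constraint matters: R and -R act identically through the sandwich — M has trace 39/25 either way — so only the sign condition on e2 e3 picks one of the two preimages.


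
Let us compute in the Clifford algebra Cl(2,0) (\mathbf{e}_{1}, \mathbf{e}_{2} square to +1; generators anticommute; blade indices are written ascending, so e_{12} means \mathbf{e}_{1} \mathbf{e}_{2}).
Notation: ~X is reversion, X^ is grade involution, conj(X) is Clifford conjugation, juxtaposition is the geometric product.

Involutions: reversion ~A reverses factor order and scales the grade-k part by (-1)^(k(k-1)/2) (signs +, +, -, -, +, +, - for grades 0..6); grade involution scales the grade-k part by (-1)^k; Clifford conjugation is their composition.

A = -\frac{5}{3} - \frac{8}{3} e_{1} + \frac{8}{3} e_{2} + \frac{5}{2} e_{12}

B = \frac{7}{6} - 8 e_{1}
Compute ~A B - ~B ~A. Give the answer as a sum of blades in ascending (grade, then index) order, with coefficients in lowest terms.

first term: \frac{349}{18} + \frac{92}{9} e_{1} - \frac{152}{9} e_{2} + \frac{221}{12} e_{12}
second term: \frac{349}{18} + \frac{92}{9} e_{1} + \frac{208}{9} e_{2} - \frac{97}{4} e_{12}
Answer: -40 e_{2} + \frac{128}{3} e_{12}


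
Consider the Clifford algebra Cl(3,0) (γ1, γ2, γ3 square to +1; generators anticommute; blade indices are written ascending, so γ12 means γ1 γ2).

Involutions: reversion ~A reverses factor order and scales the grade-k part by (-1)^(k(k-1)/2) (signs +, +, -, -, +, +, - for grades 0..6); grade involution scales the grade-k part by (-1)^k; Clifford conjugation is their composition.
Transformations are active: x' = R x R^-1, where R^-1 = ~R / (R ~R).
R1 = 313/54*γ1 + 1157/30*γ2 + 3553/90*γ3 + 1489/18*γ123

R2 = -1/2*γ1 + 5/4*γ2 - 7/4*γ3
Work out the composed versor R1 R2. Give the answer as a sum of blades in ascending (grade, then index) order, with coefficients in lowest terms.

Distribute over the terms of R2 (each basis-blade product reordered to ascending indices, repeated generators contracted through their squares):
R1 (-1/2*γ1) = -313/108 + 1157/60*γ12 + 3553/180*γ13 - 1489/36*γ23
R1 (5/4*γ2) = 1157/24 + 1565/216*γ12 - 7445/72*γ13 - 3553/72*γ23
R1 (-7/4*γ3) = -24871/360 - 10423/72*γ12 - 2191/216*γ13 - 8099/120*γ23
Summing the partial products and collecting blades:
Answer: -12839/540 - 63847/540*γ12 - 12664/135*γ13 - 791/5*γ23


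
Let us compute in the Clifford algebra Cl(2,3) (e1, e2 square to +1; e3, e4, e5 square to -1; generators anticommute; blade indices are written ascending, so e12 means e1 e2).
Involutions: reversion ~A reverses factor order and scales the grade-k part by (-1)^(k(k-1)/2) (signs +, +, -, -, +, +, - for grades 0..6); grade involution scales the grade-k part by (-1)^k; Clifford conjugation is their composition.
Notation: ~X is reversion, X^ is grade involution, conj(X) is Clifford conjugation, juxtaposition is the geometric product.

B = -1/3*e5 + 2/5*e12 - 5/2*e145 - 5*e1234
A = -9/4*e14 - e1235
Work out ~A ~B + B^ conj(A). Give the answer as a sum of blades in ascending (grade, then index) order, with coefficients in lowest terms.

first term: 45/8*e5 - 45/4*e23 - 9/10*e24 - 2/5*e35 + 5*e45 - 1/3*e123 - 3/4*e145 + 5/2*e234
second term: 45/8*e5 - 45/4*e23 - 9/10*e24 + 2/5*e35 - 5*e45 - 1/3*e123 + 3/4*e145 + 5/2*e234
Answer: 45/4*e5 - 45/2*e23 - 9/5*e24 - 2/3*e123 + 5*e234


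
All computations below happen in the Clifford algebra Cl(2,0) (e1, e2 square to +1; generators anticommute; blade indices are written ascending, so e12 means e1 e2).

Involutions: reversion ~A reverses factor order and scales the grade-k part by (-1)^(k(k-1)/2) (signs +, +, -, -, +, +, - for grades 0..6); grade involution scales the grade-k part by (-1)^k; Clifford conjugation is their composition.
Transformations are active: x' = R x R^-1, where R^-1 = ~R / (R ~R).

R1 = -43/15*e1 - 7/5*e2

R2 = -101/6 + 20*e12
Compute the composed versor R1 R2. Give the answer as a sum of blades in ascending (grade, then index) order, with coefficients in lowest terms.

Distribute over the terms of R1 (each basis-blade product reordered to ascending indices, repeated generators contracted through their squares):
(-43/15*e1) R2 = 4343/90*e1 - 172/3*e2
(-7/5*e2) R2 = 28*e1 + 707/30*e2
Summing the partial products and collecting blades:
Answer: 6863/90*e1 - 1013/30*e2


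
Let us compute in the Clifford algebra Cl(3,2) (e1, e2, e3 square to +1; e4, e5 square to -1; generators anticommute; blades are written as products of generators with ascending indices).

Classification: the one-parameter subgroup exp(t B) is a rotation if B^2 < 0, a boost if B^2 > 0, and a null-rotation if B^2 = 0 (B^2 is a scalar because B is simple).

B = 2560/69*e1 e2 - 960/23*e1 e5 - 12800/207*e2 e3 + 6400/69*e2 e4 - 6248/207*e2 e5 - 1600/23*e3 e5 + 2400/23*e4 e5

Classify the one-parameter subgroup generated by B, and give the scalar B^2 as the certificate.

B^2 term by term: the squares give (2560/69)^2*(e1 e2)^2 + (-960/23)^2*(e1 e5)^2 + (-12800/207)^2*(e2 e3)^2 + (6400/69)^2*(e2 e4)^2 + (-6248/207)^2*(e2 e5)^2 + (-1600/23)^2*(e3 e5)^2 + (2400/23)^2*(e4 e5)^2 = 6553600/4761*(-1) + 921600/529*(+1) + 163840000/42849*(-1) + 40960000/4761*(+1) + 39037504/42849*(+1) + 2560000/529*(+1) + 5760000/529*(-1) = 64/9 (each basis 2-blade squares to minus the product of its generators' squares); cross terms between blades sharing an index anticommute and cancel; the commuting (index-disjoint) pairs give grade-4 terms 2*c*c'*(blade product), which cancel blade by blade — e1 e2 e3 e5: -8192000/1587 + 8192000/1587 = 0; e1 e2 e4 e5: 4096000/529 - 4096000/529 = 0; e2 e3 e4 e5: -20480000/1587 + 20480000/1587 = 0 — confirming B is simple. So B^2 = 64/9.
Answer: boost, certificate B^2 = 64/9. Certificate logic: 64/9 is a conjugation-invariant scalar, so its sign fixes rotation versus boost versus null-rotation outright.


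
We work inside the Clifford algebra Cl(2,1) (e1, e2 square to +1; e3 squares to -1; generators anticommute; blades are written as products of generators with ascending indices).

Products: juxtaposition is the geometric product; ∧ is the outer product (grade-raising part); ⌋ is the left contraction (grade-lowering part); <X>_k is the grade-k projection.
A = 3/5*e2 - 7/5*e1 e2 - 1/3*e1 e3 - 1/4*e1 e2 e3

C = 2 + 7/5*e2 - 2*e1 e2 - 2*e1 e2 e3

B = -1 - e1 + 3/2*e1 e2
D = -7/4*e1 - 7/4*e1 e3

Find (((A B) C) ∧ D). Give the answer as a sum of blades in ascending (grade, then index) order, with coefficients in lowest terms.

step 1: 21/10 - 9/10*e1 - 2*e2 + 1/24*e3 + 2*e1 e2 + 1/3*e1 e3 - 1/4*e2 e3 + 1/4*e1 e2 e3
step 2: 49/10 - 5/2*e1 + 211/150*e2 + 74/15*e3 - 413/300*e1 e2 - 251/60*e1 e3 + 23/40*e2 e3 - 17/4*e1 e2 e3
step 3: -343/40*e1 + 1477/600*e1 e2 + 7/120*e1 e3 + 3493/2400*e1 e2 e3
Answer: -343/40*e1 + 1477/600*e1 e2 + 7/120*e1 e3 + 3493/2400*e1 e2 e3


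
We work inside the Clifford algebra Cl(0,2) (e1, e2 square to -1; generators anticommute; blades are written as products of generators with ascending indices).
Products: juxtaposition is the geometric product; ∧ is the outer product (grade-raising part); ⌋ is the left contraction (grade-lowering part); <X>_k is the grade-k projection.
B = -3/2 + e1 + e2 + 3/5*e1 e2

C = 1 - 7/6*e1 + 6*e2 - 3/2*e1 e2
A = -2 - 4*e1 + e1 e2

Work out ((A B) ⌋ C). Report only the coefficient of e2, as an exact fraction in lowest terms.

step 1: 32/5 + 3*e1 + 7/5*e2 - 67/10*e1 e2
step 2: -171/20 - 287/30*e1 + 429/10*e2 - 48/5*e1 e2
Answer: 429/10


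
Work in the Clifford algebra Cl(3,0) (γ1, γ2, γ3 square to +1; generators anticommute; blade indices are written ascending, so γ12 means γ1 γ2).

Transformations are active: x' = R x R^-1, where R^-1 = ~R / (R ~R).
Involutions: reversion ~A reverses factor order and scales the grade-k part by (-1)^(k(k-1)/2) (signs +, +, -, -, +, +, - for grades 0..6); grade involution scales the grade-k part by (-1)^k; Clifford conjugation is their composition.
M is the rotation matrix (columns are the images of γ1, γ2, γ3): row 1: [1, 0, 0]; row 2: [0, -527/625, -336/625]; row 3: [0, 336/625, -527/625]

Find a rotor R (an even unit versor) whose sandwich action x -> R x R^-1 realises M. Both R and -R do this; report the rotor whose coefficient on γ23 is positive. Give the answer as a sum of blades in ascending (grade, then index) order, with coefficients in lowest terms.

Method: write R = a + b12*γ12 + b13*γ13 + b23*γ23 with a^2 + b12^2 + b13^2 + b23^2 = 1 (so R^-1 = ~R). Expanding the columns R e_j ~R gives tr M = 4a^2 - 1 and, from the antisymmetric part, M21 - M12 = -4a*b12, M13 - M31 = 4a*b13, M32 - M23 = -4a*b23.
Here tr M = -429/625, so a^2 = (1 + tr M)/4 = 49/625 and a = ±7/25. Taking a = 7/25: M21 - M12 = 0, M13 - M31 = 0, M32 - M23 = 672/625, giving b12 = 0, b13 = 0, b23 = -24/25, i.e. R = 7/25 - 24/25*γ23.
Its γ23 coefficient is negative, so report the other preimage -R.
Answer: -7/25 + 24/25*γ23. Note: both R and -R realise this M (trace -429/625); the covering map identifies them, and the γ23-coefficient sign is the tie-breaker.


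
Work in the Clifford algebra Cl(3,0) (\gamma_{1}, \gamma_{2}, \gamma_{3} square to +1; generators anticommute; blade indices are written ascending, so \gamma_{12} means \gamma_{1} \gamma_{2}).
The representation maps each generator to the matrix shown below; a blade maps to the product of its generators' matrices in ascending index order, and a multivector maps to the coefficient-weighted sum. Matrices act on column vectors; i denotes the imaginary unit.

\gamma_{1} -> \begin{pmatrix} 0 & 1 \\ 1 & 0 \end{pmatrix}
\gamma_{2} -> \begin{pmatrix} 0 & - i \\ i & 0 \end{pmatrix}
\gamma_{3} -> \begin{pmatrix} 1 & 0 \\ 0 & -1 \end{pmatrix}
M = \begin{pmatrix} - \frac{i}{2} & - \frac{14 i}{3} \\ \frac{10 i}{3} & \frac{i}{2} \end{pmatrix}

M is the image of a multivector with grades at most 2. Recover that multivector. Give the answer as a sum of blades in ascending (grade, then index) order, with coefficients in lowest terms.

Method: 1, rho(\gamma_{1}), rho(\gamma_{2}), rho(\gamma_{3}) form a trace-orthogonal basis of the 2x2 complex matrices (tr(X Y) = 2 if X = Y, else 0), so M = m0*1 + m1*rho(\gamma_{1}) + m2*rho(\gamma_{2}) + m3*rho(\gamma_{3}) with m0 = tr(M)/2 = 0, m1 = tr(M rho(\gamma_{1}))/2 = - \frac{2 i}{3}, m2 = tr(M rho(\gamma_{2}))/2 = 4, m3 = tr(M rho(\gamma_{3}))/2 = - \frac{i}{2}.
Multiplying table entries, the bivector images are rho(\gamma_{12}) = i*rho(\gamma_{3}), rho(\gamma_{13}) = -i*rho(\gamma_{2}), rho(\gamma_{23}) = i*rho(\gamma_{1}); with real blade coefficients the real parts of m0..m3 are the coefficients of 1, \gamma_{1}, \gamma_{2}, \gamma_{3} and the imaginary parts give the bivectors (\gamma_{23}: Im m1, \gamma_{13}: -Im m2, \gamma_{12}: Im m3).
Answer: 4 \gamma_{2} - \frac{1}{2} \gamma_{12} - \frac{2}{3} \gamma_{23}


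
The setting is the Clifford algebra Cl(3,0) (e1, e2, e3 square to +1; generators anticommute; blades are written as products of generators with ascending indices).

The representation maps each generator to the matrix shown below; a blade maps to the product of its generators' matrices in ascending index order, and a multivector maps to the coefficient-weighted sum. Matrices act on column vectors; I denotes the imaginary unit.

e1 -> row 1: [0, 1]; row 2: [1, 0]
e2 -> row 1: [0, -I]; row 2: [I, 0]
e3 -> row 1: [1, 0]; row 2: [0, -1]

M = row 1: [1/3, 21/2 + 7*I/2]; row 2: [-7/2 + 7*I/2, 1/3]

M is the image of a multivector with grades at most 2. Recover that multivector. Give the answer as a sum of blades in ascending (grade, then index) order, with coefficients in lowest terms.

Method: 1, rho(e1), rho(e2), rho(e3) form a trace-orthogonal basis of the 2x2 complex matrices (tr(X Y) = 2 if X = Y, else 0), so M = m0*1 + m1*rho(e1) + m2*rho(e2) + m3*rho(e3) with m0 = tr(M)/2 = 1/3, m1 = tr(M rho(e1))/2 = 7/2 + 7*I/2, m2 = tr(M rho(e2))/2 = 7*I, m3 = tr(M rho(e3))/2 = 0.
Multiplying table entries, the bivector images are rho(e1 e2) = I*rho(e3), rho(e1 e3) = -I*rho(e2), rho(e2 e3) = I*rho(e1); with real blade coefficients the real parts of m0..m3 are the coefficients of 1, e1, e2, e3 and the imaginary parts give the bivectors (e2 e3: Im m1, e1 e3: -Im m2, e1 e2: Im m3).
Answer: 1/3 + 7/2*e1 - 7*e1 e3 + 7/2*e2 e3
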